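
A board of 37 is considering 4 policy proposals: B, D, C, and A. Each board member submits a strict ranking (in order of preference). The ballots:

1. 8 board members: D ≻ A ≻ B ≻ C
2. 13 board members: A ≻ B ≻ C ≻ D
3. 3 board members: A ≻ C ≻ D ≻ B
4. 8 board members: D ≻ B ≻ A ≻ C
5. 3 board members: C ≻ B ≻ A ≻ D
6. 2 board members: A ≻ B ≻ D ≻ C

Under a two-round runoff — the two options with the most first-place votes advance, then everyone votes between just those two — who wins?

Round 1 first-place votes: B 0, D 16, C 3, A 18.
A and D advance.
Runoff: A is preferred to D by 21 voters; D by 16.
A wins the runoff.

A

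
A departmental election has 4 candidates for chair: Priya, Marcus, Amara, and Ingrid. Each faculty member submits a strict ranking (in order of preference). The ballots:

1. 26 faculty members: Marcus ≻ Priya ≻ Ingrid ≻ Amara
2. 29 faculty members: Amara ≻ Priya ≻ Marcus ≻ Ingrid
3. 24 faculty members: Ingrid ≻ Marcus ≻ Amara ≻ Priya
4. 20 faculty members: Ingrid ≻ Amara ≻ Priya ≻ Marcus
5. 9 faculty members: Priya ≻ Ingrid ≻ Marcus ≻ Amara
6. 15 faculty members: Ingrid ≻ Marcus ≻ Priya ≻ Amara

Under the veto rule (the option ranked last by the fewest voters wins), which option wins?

Marcus

Last-place votes: Priya 24, Marcus 20, Amara 50, Ingrid 29.
Marcus is ranked last by the fewest voters, so Marcus wins.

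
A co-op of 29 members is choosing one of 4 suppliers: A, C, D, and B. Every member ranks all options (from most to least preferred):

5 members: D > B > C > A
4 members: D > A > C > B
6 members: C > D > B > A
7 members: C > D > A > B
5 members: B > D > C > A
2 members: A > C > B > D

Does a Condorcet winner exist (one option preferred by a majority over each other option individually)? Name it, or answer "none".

C

C vs A: 23–6 for C.
C vs D: 15–14 for C.
C vs B: 19–10 for C.
C beats every other option head-to-head.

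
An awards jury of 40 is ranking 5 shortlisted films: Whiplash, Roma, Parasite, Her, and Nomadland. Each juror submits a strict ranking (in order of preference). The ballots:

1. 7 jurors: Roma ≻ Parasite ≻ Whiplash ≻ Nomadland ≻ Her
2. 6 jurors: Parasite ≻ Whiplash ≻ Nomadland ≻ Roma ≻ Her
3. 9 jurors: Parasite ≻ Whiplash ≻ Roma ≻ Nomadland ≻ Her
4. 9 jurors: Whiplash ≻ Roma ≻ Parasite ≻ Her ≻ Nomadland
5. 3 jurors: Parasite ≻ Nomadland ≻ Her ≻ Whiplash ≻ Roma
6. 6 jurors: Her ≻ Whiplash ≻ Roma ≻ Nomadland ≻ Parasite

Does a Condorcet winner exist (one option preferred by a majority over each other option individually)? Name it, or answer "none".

Checking pairwise contests:
Parasite beats Whiplash 25–15.
Whiplash beats Roma 33–7.
Roma beats Parasite 22–18.
Whiplash beats Her 31–9.
Whiplash beats Nomadland 37–3.
Every option loses at least one head-to-head, so there is no Condorcet winner.

none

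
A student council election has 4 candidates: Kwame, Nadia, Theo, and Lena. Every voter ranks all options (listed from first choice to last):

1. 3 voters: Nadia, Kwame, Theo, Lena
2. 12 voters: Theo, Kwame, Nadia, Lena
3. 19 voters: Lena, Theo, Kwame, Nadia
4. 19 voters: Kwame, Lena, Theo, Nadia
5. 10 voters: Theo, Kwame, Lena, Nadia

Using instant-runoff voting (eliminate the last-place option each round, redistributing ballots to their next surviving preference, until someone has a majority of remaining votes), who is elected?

Round 1: Kwame 19, Nadia 3, Theo 22, Lena 19. Eliminate Nadia.
Round 2: Kwame 22, Theo 22, Lena 19. Eliminate Lena.
Round 3: Kwame 22, Theo 41. Theo has a majority.

Theo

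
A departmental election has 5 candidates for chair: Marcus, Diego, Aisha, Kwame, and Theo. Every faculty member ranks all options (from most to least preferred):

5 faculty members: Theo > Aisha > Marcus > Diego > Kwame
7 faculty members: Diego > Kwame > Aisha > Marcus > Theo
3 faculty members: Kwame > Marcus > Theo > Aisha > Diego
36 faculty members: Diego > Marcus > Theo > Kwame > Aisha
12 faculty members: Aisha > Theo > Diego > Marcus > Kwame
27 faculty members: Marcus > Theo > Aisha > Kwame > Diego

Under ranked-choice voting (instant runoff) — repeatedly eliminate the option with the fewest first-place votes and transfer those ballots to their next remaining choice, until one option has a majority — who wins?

Round 1: Marcus 27, Diego 43, Aisha 12, Kwame 3, Theo 5. Eliminate Kwame.
Round 2: Marcus 30, Diego 43, Aisha 12, Theo 5. Eliminate Theo.
Round 3: Marcus 30, Diego 43, Aisha 17. Eliminate Aisha.
Round 4: Marcus 35, Diego 55. Diego has a majority.

Diego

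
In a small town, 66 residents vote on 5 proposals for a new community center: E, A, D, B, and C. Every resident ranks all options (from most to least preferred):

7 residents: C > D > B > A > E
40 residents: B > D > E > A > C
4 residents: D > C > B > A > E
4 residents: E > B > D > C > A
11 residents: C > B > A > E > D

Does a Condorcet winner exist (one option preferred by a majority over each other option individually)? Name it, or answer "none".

B vs E: 62–4 for B.
B vs A: 66–0 for B.
B vs D: 55–11 for B.
B vs C: 44–22 for B.
B beats every other option head-to-head.

B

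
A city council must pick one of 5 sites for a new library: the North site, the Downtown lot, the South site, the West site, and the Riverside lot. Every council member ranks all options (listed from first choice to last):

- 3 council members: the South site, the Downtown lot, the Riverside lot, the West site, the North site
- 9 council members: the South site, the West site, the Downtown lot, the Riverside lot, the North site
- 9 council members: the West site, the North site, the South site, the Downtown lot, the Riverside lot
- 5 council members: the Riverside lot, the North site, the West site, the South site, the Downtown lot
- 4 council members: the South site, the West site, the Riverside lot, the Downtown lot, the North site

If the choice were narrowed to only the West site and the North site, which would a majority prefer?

Voters preferring the West site to the North site: 25; preferring the North site to the West site: 5.
the West site wins the head-to-head.

the West site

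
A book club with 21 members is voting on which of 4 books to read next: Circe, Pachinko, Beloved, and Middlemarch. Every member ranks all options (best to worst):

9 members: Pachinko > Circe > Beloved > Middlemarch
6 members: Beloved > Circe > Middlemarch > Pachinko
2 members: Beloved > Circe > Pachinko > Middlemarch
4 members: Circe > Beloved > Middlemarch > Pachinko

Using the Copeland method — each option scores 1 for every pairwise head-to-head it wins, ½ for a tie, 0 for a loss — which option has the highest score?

Circe

Circe: beats Pachinko, Beloved, and Middlemarch → score 3.
Pachinko: beats Middlemarch; loses to Circe and Beloved → score 1.
Beloved: beats Pachinko and Middlemarch; loses to Circe → score 2.
Middlemarch: loses to Circe, Pachinko, and Beloved → score 0.
Circe has the best pairwise record.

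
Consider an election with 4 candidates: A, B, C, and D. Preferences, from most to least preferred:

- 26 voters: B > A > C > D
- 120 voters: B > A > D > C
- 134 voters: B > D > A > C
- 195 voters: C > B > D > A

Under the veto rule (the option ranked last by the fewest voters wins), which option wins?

B

Last-place votes: A 195, B 0, C 254, D 26.
B is ranked last by the fewest voters, so B wins.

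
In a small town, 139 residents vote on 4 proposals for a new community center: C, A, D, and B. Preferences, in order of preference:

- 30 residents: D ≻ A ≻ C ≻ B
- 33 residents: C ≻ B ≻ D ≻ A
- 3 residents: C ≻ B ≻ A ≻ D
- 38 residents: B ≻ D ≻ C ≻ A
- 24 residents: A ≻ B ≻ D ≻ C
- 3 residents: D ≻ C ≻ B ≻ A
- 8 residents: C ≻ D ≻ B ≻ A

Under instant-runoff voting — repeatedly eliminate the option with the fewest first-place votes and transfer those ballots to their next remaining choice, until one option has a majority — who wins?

Round 1: C 44, A 24, D 33, B 38. Eliminate A.
Round 2: C 44, D 33, B 62. Eliminate D.
Round 3: C 77, B 62. C has a majority.

C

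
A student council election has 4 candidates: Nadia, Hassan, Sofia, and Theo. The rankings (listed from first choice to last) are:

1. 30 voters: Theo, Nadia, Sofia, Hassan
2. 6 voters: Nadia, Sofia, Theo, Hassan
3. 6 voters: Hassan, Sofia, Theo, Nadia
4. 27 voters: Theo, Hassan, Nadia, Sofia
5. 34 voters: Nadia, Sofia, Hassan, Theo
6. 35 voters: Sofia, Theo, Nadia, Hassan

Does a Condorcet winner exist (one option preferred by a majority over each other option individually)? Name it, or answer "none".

none

Checking pairwise contests:
Theo beats Nadia 98–40.
Nadia beats Hassan 105–33.
Nadia beats Sofia 97–41.
Sofia beats Theo 81–57.
Every option loses at least one head-to-head, so there is no Condorcet winner.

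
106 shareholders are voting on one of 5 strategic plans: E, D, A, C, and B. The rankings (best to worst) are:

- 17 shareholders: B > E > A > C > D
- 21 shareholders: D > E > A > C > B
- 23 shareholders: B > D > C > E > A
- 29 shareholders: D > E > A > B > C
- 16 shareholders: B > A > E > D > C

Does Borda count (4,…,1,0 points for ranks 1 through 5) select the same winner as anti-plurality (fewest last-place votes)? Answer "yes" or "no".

Borda — scores: E 256, D 285, A 182, C 84, B 253. Winner: D.
Anti-plurality — last-place votes: E 0, D 17, A 23, C 45, B 21. Winner: E.
The two methods disagree.

no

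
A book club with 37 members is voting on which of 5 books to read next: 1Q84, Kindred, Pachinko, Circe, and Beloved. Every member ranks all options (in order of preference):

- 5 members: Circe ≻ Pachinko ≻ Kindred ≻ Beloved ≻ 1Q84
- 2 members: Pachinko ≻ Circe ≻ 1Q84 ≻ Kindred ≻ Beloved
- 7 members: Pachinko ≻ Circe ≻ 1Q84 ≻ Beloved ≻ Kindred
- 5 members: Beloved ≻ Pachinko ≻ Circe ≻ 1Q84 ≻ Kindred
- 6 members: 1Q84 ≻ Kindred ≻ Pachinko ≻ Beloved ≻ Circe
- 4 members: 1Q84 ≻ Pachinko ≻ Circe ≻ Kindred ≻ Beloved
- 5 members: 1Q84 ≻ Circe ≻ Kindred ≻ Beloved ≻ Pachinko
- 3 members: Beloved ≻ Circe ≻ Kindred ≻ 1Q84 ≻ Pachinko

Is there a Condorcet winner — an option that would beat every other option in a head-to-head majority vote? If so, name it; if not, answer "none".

Pachinko vs 1Q84: 19–18 for Pachinko.
Pachinko vs Kindred: 23–14 for Pachinko.
Pachinko vs Circe: 24–13 for Pachinko.
Pachinko vs Beloved: 24–13 for Pachinko.
Pachinko beats every other option head-to-head.

Pachinko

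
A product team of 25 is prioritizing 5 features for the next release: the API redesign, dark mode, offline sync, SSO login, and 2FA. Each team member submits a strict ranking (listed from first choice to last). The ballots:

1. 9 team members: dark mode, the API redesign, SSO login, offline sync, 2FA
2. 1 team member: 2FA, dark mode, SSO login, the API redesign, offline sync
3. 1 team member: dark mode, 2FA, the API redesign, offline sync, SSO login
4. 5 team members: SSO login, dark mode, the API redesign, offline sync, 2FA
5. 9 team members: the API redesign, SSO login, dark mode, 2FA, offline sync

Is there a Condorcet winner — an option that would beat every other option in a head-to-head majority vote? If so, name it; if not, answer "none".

Checking pairwise contests:
dark mode beats the API redesign 16–9.
SSO login beats dark mode 14–11.
the API redesign beats offline sync 25–0.
the API redesign beats SSO login 19–6.
the API redesign beats 2FA 23–2.
Every option loses at least one head-to-head, so there is no Condorcet winner.

none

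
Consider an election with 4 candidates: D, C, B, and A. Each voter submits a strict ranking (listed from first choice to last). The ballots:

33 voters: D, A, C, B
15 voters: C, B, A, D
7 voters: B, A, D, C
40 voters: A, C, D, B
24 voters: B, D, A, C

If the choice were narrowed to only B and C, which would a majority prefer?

Voters preferring B to C: 31; preferring C to B: 88.
C wins the head-to-head.

C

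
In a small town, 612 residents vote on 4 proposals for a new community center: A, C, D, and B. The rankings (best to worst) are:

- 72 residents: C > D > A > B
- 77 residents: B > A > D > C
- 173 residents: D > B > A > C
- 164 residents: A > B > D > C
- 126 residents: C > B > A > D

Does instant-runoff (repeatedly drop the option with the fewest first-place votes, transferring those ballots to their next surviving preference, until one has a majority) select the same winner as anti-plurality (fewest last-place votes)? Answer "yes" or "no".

Instant-runoff — R1 A 164, C 198, D 173, B 77 (B out); R2 A 241, C 198, D 173 (D out); R3 A 414, C 198 (A winner). Winner: A.
Anti-plurality — last-place votes: A 0, C 414, D 126, B 72. Winner: A.
The two methods agree.

yes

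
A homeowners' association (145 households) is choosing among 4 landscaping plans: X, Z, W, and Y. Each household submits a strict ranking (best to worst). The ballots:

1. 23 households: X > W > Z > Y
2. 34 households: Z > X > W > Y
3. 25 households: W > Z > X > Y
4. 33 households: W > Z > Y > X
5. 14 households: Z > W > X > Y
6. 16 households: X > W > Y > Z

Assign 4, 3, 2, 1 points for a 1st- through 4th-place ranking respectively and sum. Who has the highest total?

W

X: 23·4 + 34·3 + 25·2 + 33·1 + 14·2 + 16·4 = 369
Z: 23·2 + 34·4 + 25·3 + 33·3 + 14·4 + 16·1 = 428
W: 23·3 + 34·2 + 25·4 + 33·4 + 14·3 + 16·3 = 459
Y: 23·1 + 34·1 + 25·1 + 33·2 + 14·1 + 16·2 = 194
W has the highest Borda score (459).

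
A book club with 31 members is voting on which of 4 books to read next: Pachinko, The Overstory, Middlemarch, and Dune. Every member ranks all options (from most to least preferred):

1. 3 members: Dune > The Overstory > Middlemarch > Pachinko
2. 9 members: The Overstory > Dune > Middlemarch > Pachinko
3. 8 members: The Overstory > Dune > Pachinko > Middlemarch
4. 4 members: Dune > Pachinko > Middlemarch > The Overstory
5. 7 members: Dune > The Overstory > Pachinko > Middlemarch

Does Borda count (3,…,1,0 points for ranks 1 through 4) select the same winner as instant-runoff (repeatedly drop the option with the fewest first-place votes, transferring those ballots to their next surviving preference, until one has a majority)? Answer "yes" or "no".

Borda — scores: Pachinko 23, The Overstory 71, Middlemarch 16, Dune 76. Winner: Dune.
Instant-runoff — R1 Pachinko 0, The Overstory 17, Middlemarch 0, Dune 14 (The Overstory winner). Winner: The Overstory.
The two methods disagree.

no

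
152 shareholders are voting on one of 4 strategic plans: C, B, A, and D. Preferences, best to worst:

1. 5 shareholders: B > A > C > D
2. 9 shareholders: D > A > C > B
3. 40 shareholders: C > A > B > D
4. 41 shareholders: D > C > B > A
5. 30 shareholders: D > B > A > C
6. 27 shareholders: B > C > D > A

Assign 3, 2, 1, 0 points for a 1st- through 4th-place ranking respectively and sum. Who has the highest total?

C: 5·1 + 9·1 + 40·3 + 41·2 + 30·0 + 27·2 = 270
B: 5·3 + 9·0 + 40·1 + 41·1 + 30·2 + 27·3 = 237
A: 5·2 + 9·2 + 40·2 + 41·0 + 30·1 + 27·0 = 138
D: 5·0 + 9·3 + 40·0 + 41·3 + 30·3 + 27·1 = 267
C has the highest Borda score (270).

C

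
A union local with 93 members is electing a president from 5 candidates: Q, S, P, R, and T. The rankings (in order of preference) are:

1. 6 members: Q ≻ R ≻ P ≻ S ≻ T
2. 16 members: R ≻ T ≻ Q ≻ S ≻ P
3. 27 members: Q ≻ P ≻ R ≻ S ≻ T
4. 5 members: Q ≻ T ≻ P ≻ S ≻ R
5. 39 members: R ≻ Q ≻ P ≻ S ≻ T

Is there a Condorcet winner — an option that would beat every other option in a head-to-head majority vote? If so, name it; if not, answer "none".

R

R vs Q: 55–38 for R.
R vs S: 88–5 for R.
R vs P: 61–32 for R.
R vs T: 88–5 for R.
R beats every other option head-to-head.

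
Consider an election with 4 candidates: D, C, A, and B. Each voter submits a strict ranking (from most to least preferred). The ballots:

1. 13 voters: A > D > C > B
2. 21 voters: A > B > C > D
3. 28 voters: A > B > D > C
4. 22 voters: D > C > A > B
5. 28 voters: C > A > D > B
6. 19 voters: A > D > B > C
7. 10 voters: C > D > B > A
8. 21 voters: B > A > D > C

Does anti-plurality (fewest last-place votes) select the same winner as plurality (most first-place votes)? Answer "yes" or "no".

yes

Anti-plurality — last-place votes: D 21, C 68, A 10, B 63. Winner: A.
Plurality — first-place votes: D 22, C 38, A 81, B 21. Winner: A.
The two methods agree.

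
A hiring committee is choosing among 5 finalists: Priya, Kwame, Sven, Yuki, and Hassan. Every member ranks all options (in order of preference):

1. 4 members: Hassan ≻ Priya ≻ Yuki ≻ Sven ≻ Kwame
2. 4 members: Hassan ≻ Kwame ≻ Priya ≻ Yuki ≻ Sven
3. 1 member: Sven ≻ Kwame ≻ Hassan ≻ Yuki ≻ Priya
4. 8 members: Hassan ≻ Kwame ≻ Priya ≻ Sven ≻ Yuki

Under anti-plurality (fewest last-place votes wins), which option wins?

Last-place votes: Priya 1, Kwame 4, Sven 4, Yuki 8, Hassan 0.
Hassan is ranked last by the fewest voters, so Hassan wins.

Hassan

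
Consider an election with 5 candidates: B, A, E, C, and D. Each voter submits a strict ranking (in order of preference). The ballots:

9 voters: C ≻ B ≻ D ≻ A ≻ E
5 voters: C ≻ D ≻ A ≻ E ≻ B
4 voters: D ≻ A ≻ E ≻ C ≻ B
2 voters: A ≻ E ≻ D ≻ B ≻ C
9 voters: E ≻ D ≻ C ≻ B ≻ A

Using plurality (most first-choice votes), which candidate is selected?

First-place votes: B 0, A 2, E 9, C 14, D 4.
C has the most first-place votes.

C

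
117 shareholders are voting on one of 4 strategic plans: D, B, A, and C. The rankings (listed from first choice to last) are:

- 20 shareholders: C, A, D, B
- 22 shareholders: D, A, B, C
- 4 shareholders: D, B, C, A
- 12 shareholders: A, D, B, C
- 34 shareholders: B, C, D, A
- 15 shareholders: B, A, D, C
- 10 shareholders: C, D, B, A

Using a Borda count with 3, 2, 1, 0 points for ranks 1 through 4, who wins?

D: 20·1 + 22·3 + 4·3 + 12·2 + 34·1 + 15·1 + 10·2 = 191
B: 20·0 + 22·1 + 4·2 + 12·1 + 34·3 + 15·3 + 10·1 = 199
A: 20·2 + 22·2 + 4·0 + 12·3 + 34·0 + 15·2 + 10·0 = 150
C: 20·3 + 22·0 + 4·1 + 12·0 + 34·2 + 15·0 + 10·3 = 162
B has the highest Borda score (199).

B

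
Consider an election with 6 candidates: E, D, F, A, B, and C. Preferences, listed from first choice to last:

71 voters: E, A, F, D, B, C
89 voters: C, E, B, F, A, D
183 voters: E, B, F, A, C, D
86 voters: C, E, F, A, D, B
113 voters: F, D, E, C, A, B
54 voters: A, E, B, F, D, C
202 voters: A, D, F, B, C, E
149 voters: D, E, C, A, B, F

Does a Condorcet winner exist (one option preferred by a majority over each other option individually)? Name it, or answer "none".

E vs D: 483–464 for E.
E vs F: 632–315 for E.
E vs A: 691–256 for E.
E vs B: 745–202 for E.
E vs C: 570–377 for E.
E beats every other option head-to-head.

E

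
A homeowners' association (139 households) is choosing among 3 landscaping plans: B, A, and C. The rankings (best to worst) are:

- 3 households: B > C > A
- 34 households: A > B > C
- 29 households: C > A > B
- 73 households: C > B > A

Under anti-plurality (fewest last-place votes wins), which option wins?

B

Last-place votes: B 29, A 76, C 34.
B is ranked last by the fewest voters, so B wins.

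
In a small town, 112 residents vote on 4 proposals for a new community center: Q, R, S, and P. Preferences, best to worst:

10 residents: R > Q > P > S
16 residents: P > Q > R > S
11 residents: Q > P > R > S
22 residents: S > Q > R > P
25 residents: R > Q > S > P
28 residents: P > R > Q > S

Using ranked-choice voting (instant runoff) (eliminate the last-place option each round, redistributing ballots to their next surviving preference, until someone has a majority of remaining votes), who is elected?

Round 1: Q 11, R 35, S 22, P 44. Eliminate Q.
Round 2: R 35, S 22, P 55. Eliminate S.
Round 3: R 57, P 55. R has a majority.

R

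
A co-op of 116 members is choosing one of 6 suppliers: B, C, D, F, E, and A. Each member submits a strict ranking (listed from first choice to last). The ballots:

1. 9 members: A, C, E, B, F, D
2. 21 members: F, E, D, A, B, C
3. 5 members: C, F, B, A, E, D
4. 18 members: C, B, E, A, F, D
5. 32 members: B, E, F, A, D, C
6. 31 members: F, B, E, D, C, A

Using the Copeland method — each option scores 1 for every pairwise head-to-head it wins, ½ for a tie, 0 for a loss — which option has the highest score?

B

B: beats C, D, F, E, and A → score 5.
C: loses to B, D, F, E, and A → score 0.
D: beats C; loses to B, F, E, and A → score 1.
F: beats C, D, and A; loses to B and E → score 3.
E: beats C, D, F, and A; loses to B → score 4.
A: beats C and D; loses to B, F, and E → score 2.
B has the best pairwise record.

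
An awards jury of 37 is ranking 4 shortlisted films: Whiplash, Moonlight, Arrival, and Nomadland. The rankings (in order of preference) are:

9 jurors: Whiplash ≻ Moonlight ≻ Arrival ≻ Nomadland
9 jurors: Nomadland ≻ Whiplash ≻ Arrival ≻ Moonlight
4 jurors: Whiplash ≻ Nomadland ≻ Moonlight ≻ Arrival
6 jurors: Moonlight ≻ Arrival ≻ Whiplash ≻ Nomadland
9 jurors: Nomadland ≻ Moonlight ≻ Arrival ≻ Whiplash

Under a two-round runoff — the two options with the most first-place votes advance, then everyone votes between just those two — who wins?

Whiplash

Round 1 first-place votes: Whiplash 13, Moonlight 6, Arrival 0, Nomadland 18.
Nomadland and Whiplash advance.
Runoff: Nomadland is preferred to Whiplash by 18 voters; Whiplash by 19.
Whiplash wins the runoff.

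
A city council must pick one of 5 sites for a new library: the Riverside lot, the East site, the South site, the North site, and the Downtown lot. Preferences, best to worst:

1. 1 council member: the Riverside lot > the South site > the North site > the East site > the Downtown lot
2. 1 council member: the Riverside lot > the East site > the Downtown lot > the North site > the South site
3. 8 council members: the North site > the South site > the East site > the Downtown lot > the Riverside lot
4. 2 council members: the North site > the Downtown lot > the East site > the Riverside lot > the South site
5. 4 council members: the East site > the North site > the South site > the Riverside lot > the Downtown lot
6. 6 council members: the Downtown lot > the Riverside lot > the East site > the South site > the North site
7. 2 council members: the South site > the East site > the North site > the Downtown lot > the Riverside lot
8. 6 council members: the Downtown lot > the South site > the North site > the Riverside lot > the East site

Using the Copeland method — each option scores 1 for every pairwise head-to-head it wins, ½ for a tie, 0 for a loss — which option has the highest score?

the Riverside lot: loses to the East site, the South site, the North site, and the Downtown lot → score 0.
the East site: beats the Riverside lot and the Downtown lot; loses to the South site and the North site → score 2.
the South site: beats the Riverside lot and the East site; ties the North site and the Downtown lot → score 3.
the North site: beats the Riverside lot, the East site, and the Downtown lot; ties the South site → score 3.5.
the Downtown lot: beats the Riverside lot; ties the South site; loses to the East site and the North site → score 1.5.
the North site has the best pairwise record.

the North site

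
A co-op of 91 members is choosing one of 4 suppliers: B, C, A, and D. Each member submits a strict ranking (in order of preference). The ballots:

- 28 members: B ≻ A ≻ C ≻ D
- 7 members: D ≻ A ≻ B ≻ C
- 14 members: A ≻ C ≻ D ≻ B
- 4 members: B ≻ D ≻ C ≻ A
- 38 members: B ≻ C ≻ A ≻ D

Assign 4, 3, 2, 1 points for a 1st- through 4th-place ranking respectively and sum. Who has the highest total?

B: 28·4 + 7·2 + 14·1 + 4·4 + 38·4 = 308
C: 28·2 + 7·1 + 14·3 + 4·2 + 38·3 = 227
A: 28·3 + 7·3 + 14·4 + 4·1 + 38·2 = 241
D: 28·1 + 7·4 + 14·2 + 4·3 + 38·1 = 134
B has the highest Borda score (308).

B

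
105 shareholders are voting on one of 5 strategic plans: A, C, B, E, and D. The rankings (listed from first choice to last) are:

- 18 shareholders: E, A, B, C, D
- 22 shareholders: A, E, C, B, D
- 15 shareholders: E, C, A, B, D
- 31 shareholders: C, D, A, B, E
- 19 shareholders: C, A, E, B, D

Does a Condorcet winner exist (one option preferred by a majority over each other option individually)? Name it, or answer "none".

Checking pairwise contests:
C beats A 65–40.
E beats C 55–50.
A beats B 105–0.
A beats E 72–33.
A beats D 74–31.
Every option loses at least one head-to-head, so there is no Condorcet winner.

none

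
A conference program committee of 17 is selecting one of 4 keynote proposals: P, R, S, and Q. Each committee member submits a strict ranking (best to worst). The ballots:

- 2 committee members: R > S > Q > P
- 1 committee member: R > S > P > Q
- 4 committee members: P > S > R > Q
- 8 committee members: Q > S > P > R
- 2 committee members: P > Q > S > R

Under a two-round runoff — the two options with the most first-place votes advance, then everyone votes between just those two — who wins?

Q

Round 1 first-place votes: P 6, R 3, S 0, Q 8.
Q and P advance.
Runoff: Q is preferred to P by 10 voters; P by 7.
Q wins the runoff.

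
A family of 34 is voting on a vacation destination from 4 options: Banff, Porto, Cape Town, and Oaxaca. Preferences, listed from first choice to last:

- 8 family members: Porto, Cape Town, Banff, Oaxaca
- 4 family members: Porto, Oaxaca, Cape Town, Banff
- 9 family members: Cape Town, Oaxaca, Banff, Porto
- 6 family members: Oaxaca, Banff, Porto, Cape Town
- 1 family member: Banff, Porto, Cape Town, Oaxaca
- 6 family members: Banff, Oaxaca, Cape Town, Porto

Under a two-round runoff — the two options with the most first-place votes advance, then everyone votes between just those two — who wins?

Porto

Round 1 first-place votes: Banff 7, Porto 12, Cape Town 9, Oaxaca 6.
Porto and Cape Town advance.
Runoff: Porto is preferred to Cape Town by 19 voters; Cape Town by 15.
Porto wins the runoff.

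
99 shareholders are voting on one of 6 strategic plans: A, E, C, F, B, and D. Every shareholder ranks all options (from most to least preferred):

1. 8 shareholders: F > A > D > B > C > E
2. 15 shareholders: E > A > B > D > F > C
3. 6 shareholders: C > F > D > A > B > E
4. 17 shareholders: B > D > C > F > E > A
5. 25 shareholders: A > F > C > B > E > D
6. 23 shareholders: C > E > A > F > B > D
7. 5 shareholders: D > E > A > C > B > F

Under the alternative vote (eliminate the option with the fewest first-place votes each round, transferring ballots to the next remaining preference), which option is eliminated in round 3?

Round 1: A 25, E 15, C 29, F 8, B 17, D 5. Eliminate D.
Round 2: A 25, E 20, C 29, F 8, B 17. Eliminate F.
Round 3: A 33, E 20, C 29, B 17. Eliminate B.

B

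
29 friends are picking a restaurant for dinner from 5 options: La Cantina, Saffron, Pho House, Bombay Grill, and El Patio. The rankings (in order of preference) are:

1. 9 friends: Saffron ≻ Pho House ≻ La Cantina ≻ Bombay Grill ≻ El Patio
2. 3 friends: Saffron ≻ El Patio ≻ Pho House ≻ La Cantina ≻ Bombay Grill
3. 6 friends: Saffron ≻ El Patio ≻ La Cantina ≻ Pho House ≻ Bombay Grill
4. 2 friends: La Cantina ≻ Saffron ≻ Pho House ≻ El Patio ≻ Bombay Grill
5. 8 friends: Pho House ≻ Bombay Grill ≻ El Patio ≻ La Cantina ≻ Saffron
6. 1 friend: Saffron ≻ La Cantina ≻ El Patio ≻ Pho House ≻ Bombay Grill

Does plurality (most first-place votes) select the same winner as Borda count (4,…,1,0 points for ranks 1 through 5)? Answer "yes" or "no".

yes

Plurality — first-place votes: La Cantina 2, Saffron 19, Pho House 8, Bombay Grill 0, El Patio 0. Winner: Saffron.
Borda — scores: La Cantina 52, Saffron 82, Pho House 76, Bombay Grill 33, El Patio 47. Winner: Saffron.
The two methods agree.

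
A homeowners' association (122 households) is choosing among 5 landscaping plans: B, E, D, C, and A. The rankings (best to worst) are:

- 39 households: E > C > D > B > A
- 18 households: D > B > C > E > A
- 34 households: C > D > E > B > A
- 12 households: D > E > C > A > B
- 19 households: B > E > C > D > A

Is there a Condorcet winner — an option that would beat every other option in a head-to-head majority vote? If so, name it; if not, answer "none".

none

Checking pairwise contests:
E beats B 85–37.
D beats E 64–58.
C beats D 92–30.
E beats C 70–52.
B beats A 110–12.
Every option loses at least one head-to-head, so there is no Condorcet winner.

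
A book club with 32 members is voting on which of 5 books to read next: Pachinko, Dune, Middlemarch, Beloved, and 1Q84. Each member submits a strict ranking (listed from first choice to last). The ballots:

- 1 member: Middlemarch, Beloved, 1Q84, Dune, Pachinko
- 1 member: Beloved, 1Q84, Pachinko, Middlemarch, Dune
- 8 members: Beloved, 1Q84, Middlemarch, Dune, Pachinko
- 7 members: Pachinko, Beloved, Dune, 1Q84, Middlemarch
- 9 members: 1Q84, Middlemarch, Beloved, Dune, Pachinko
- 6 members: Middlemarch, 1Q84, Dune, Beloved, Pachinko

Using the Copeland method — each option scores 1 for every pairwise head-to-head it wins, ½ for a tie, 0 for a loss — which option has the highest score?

Beloved

Pachinko: loses to Dune, Middlemarch, Beloved, and 1Q84 → score 0.
Dune: beats Pachinko; loses to Middlemarch, Beloved, and 1Q84 → score 1.
Middlemarch: beats Pachinko and Dune; ties Beloved; loses to 1Q84 → score 2.5.
Beloved: beats Pachinko, Dune, and 1Q84; ties Middlemarch → score 3.5.
1Q84: beats Pachinko, Dune, and Middlemarch; loses to Beloved → score 3.
Beloved has the best pairwise record.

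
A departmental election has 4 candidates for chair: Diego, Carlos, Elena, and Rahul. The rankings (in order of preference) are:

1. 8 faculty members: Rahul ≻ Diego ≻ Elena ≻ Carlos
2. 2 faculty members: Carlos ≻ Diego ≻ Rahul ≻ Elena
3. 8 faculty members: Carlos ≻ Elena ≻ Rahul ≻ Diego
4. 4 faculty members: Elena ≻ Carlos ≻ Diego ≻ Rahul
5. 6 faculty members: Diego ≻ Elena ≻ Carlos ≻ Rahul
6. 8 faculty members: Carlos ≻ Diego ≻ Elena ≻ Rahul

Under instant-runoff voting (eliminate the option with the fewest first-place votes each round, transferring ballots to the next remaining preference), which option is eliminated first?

Round 1: Diego 6, Carlos 18, Elena 4, Rahul 8. Eliminate Elena.

Elena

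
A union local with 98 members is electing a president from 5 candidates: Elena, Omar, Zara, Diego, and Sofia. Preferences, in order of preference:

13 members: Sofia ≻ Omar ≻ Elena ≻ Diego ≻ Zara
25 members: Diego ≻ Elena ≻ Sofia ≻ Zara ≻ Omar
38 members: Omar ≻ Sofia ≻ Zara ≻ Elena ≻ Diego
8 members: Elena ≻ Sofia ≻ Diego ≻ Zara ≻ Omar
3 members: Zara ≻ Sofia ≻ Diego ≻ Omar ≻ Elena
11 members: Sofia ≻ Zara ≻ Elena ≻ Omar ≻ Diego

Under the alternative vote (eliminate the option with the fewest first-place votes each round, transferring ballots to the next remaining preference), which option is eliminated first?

Round 1: Elena 8, Omar 38, Zara 3, Diego 25, Sofia 24. Eliminate Zara.

Zara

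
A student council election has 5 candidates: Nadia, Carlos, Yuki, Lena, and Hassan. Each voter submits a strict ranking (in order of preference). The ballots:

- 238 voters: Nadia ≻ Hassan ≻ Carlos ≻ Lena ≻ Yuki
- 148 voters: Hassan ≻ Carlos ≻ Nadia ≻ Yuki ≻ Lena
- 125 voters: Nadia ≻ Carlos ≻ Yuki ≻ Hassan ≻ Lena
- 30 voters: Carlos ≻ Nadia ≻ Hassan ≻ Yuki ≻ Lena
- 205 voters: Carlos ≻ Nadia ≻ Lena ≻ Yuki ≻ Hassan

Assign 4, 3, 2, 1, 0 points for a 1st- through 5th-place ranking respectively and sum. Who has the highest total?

Nadia: 238·4 + 148·2 + 125·4 + 30·3 + 205·3 = 2453
Carlos: 238·2 + 148·3 + 125·3 + 30·4 + 205·4 = 2235
Yuki: 238·0 + 148·1 + 125·2 + 30·1 + 205·1 = 633
Lena: 238·1 + 148·0 + 125·0 + 30·0 + 205·2 = 648
Hassan: 238·3 + 148·4 + 125·1 + 30·2 + 205·0 = 1491
Nadia has the highest Borda score (2453).

Nadia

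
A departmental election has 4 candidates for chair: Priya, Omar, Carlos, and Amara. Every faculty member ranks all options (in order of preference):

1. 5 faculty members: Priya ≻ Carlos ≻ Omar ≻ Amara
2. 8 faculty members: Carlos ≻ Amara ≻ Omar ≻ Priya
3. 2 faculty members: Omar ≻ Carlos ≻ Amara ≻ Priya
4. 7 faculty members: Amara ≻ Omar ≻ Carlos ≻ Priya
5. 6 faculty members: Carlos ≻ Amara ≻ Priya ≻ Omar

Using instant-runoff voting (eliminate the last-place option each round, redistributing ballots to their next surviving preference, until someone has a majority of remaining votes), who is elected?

Carlos

Round 1: Priya 5, Omar 2, Carlos 14, Amara 7. Eliminate Omar.
Round 2: Priya 5, Carlos 16, Amara 7. Carlos has a majority.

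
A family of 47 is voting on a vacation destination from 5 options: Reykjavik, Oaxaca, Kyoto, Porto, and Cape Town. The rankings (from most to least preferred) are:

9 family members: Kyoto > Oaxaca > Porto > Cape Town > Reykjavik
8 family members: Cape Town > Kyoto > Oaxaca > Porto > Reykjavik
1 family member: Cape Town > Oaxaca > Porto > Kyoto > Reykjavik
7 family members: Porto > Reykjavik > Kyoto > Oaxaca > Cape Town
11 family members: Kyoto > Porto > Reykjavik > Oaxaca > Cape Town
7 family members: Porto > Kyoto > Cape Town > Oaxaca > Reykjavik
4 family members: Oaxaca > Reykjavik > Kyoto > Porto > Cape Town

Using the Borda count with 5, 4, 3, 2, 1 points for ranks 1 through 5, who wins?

Reykjavik: 9·1 + 8·1 + 1·1 + 7·4 + 11·3 + 7·1 + 4·4 = 102
Oaxaca: 9·4 + 8·3 + 1·4 + 7·2 + 11·2 + 7·2 + 4·5 = 134
Kyoto: 9·5 + 8·4 + 1·2 + 7·3 + 11·5 + 7·4 + 4·3 = 195
Porto: 9·3 + 8·2 + 1·3 + 7·5 + 11·4 + 7·5 + 4·2 = 168
Cape Town: 9·2 + 8·5 + 1·5 + 7·1 + 11·1 + 7·3 + 4·1 = 106
Kyoto has the highest Borda score (195).

Kyoto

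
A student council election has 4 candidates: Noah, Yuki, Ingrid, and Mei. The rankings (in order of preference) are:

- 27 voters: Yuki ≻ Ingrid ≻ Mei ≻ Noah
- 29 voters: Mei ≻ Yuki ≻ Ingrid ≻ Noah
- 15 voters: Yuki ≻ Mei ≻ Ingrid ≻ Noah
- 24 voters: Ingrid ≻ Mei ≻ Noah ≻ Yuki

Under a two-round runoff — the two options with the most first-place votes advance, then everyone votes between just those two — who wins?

Mei

Round 1 first-place votes: Noah 0, Yuki 42, Ingrid 24, Mei 29.
Yuki and Mei advance.
Runoff: Yuki is preferred to Mei by 42 voters; Mei by 53.
Mei wins the runoff.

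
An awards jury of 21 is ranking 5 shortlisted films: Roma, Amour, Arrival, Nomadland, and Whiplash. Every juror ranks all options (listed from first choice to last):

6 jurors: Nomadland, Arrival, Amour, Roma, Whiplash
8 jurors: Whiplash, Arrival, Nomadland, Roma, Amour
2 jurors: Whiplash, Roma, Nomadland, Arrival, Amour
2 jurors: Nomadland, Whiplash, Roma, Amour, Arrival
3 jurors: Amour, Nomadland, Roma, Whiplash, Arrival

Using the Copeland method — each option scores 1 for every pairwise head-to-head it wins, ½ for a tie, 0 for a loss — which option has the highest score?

Nomadland

Roma: beats Amour; loses to Arrival, Nomadland, and Whiplash → score 1.
Amour: loses to Roma, Arrival, Nomadland, and Whiplash → score 0.
Arrival: beats Roma and Amour; loses to Nomadland and Whiplash → score 2.
Nomadland: beats Roma, Amour, Arrival, and Whiplash → score 4.
Whiplash: beats Roma, Amour, and Arrival; loses to Nomadland → score 3.
Nomadland has the best pairwise record.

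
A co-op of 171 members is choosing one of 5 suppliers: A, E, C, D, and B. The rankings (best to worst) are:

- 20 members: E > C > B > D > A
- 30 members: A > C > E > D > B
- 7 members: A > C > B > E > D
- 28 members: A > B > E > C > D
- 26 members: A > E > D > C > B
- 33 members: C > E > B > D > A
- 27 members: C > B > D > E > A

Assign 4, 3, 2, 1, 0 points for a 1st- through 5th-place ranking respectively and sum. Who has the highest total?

A: 20·0 + 30·4 + 7·4 + 28·4 + 26·4 + 33·0 + 27·0 = 364
E: 20·4 + 30·2 + 7·1 + 28·2 + 26·3 + 33·3 + 27·1 = 407
C: 20·3 + 30·3 + 7·3 + 28·1 + 26·1 + 33·4 + 27·4 = 465
D: 20·1 + 30·1 + 7·0 + 28·0 + 26·2 + 33·1 + 27·2 = 189
B: 20·2 + 30·0 + 7·2 + 28·3 + 26·0 + 33·2 + 27·3 = 285
C has the highest Borda score (465).

C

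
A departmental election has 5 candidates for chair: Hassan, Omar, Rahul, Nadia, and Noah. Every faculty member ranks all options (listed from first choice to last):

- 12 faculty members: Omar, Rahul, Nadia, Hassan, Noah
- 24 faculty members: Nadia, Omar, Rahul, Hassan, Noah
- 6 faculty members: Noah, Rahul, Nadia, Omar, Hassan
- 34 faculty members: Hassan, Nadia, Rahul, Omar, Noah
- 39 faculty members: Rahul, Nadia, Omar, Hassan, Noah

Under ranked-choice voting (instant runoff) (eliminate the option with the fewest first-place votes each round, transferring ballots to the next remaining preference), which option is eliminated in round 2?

Omar

Round 1: Hassan 34, Omar 12, Rahul 39, Nadia 24, Noah 6. Eliminate Noah.
Round 2: Hassan 34, Omar 12, Rahul 45, Nadia 24. Eliminate Omar.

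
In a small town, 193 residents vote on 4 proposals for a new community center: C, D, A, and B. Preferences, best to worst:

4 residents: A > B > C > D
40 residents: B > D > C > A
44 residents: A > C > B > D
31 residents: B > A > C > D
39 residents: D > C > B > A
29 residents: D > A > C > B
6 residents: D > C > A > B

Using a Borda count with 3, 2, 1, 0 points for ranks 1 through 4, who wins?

C: 4·1 + 40·1 + 44·2 + 31·1 + 39·2 + 29·1 + 6·2 = 282
D: 4·0 + 40·2 + 44·0 + 31·0 + 39·3 + 29·3 + 6·3 = 302
A: 4·3 + 40·0 + 44·3 + 31·2 + 39·0 + 29·2 + 6·1 = 270
B: 4·2 + 40·3 + 44·1 + 31·3 + 39·1 + 29·0 + 6·0 = 304
B has the highest Borda score (304).

B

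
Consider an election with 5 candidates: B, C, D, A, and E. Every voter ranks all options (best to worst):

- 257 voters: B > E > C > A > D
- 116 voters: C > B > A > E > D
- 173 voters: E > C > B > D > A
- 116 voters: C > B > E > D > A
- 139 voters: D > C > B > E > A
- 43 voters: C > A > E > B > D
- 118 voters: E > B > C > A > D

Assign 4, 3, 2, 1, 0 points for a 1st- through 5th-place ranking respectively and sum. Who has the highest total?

B: 257·4 + 116·3 + 173·2 + 116·3 + 139·2 + 43·1 + 118·3 = 2745
C: 257·2 + 116·4 + 173·3 + 116·4 + 139·3 + 43·4 + 118·2 = 2786
D: 257·0 + 116·0 + 173·1 + 116·1 + 139·4 + 43·0 + 118·0 = 845
A: 257·1 + 116·2 + 173·0 + 116·0 + 139·0 + 43·3 + 118·1 = 736
E: 257·3 + 116·1 + 173·4 + 116·2 + 139·1 + 43·2 + 118·4 = 2508
C has the highest Borda score (2786).

C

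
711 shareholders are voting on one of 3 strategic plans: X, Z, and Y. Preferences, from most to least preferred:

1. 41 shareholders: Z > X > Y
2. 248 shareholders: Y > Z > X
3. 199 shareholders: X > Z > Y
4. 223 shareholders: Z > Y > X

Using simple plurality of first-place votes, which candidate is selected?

Z

First-place votes: X 199, Z 264, Y 248.
Z has the most first-place votes.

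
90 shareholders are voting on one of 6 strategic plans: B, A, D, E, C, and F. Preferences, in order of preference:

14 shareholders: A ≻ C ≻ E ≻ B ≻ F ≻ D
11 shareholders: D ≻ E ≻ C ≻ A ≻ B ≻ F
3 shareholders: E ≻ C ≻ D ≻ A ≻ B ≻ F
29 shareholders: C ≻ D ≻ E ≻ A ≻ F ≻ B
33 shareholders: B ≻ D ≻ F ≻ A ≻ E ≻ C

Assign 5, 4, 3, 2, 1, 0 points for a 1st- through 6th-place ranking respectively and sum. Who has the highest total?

D

B: 14·2 + 11·1 + 3·1 + 29·0 + 33·5 = 207
A: 14·5 + 11·2 + 3·2 + 29·2 + 33·2 = 222
D: 14·0 + 11·5 + 3·3 + 29·4 + 33·4 = 312
E: 14·3 + 11·4 + 3·5 + 29·3 + 33·1 = 221
C: 14·4 + 11·3 + 3·4 + 29·5 + 33·0 = 246
F: 14·1 + 11·0 + 3·0 + 29·1 + 33·3 = 142
D has the highest Borda score (312).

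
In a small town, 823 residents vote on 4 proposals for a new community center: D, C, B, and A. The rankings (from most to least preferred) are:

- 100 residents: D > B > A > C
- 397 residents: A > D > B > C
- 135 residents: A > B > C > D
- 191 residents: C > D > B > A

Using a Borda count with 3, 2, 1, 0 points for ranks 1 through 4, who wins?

A

D: 100·3 + 397·2 + 135·0 + 191·2 = 1476
C: 100·0 + 397·0 + 135·1 + 191·3 = 708
B: 100·2 + 397·1 + 135·2 + 191·1 = 1058
A: 100·1 + 397·3 + 135·3 + 191·0 = 1696
A has the highest Borda score (1696).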